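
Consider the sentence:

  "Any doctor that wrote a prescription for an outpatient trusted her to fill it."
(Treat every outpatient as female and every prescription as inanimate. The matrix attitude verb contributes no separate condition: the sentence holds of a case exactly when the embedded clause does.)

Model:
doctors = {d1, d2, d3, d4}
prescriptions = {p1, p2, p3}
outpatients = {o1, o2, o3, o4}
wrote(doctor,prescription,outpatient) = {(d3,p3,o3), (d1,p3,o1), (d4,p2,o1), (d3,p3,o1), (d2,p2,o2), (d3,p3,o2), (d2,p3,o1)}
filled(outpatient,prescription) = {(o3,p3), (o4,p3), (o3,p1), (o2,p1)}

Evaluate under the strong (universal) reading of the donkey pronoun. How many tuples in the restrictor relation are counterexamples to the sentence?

"her" takes "an outpatient" as antecedent and "it" takes "a prescription"; both are donkey pronouns co-varying with the restrictor.
Strong reading: for every (d,p,o) with wrote(d,p,o), filled(o,p).
Restrictor triples: (d1,p3,o1)→filled(o1,p3) ✗  (d2,p2,o2)→filled(o2,p2) ✗  (d2,p3,o1)→filled(o1,p3) ✗  (d3,p3,o1)→filled(o1,p3) ✗  (d3,p3,o2)→filled(o2,p3) ✗  (d3,p3,o3)→filled(o3,p3) ✓  (d4,p2,o1)→filled(o1,p2) ✗
Counterexamples (restrictor triples failing the scope): 6.

6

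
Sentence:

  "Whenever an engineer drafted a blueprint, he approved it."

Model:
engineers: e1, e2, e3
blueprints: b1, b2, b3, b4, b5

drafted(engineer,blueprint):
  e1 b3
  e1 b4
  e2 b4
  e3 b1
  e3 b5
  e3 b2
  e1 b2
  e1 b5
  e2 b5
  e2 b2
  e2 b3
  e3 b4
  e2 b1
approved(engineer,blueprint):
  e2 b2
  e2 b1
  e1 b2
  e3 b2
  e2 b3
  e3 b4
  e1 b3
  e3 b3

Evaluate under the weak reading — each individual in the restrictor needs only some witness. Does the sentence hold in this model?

"it" takes "a blueprint" as antecedent — a donkey pronoun bound across the clause boundary.
Weak reading: every engineer e with some drafted-blueprint has at least one drafted-blueprint b such that approved(e,b).
Per engineer: e1:✓  e2:✓  e3:✓
Every engineer in the restrictor has a witness.

True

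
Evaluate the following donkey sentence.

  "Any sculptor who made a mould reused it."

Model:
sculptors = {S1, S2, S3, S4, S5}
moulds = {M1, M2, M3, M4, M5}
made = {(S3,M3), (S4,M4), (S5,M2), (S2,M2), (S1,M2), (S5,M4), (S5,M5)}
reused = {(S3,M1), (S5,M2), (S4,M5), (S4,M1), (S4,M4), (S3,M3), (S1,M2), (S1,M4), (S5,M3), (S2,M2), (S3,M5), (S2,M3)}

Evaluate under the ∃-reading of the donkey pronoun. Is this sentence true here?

"it" takes "a mould" as antecedent — a donkey pronoun bound across the clause boundary.
Weak reading: every sculptor s with some made-mould has at least one made-mould m such that reused(s,m).
Per sculptor: S1:✓  S2:✓  S3:✓  S4:✓  S5:✓
Every sculptor in the restrictor has a witness.

True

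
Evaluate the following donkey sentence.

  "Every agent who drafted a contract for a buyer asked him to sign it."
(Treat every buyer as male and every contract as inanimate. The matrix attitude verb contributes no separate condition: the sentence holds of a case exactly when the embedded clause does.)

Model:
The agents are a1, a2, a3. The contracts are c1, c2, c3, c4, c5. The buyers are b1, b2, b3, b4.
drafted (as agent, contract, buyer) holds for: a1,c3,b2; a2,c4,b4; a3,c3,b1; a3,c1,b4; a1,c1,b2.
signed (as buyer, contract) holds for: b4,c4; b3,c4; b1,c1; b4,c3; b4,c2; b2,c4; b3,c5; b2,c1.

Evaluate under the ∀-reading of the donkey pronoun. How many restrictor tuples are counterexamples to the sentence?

3

"him" takes "a buyer" as antecedent and "it" takes "a contract"; both are donkey pronouns co-varying with the restrictor.
Strong reading: for every (a,c,b) with drafted(a,c,b), signed(b,c).
Restrictor triples: (a1,c1,b2)→signed(b2,c1) ✓  (a1,c3,b2)→signed(b2,c3) ✗  (a2,c4,b4)→signed(b4,c4) ✓  (a3,c1,b4)→signed(b4,c1) ✗  (a3,c3,b1)→signed(b1,c3) ✗
Counterexamples (restrictor triples failing the scope): 3.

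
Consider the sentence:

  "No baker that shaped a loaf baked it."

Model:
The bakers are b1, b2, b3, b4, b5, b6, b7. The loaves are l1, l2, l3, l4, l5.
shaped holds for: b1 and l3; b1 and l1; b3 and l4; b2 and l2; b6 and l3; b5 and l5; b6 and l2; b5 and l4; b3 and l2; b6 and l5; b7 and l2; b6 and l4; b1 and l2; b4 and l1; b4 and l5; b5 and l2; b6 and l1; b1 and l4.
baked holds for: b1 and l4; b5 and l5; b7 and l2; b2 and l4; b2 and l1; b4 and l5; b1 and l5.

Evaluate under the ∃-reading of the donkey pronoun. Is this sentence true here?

"it" takes "a loaf" as antecedent — a donkey pronoun bound across the clause boundary.
Truth condition: for no (b,l) with shaped(b,l) does baked(b,l) hold.
Restrictor pairs — does the scope hold? (b1,l1):fails  (b1,l2):fails  (b1,l3):fails  (b1,l4):holds  (b2,l2):fails  (b3,l2):fails  (b3,l4):fails  (b4,l1):fails  (b4,l5):holds  (b5,l2):fails  (b5,l4):fails  (b5,l5):holds  (b6,l1):fails  (b6,l2):fails  (b6,l3):fails  (b6,l4):fails  (b6,l5):fails  (b7,l2):holds
Scope holds for 4 pair(s), so the sentence is false.

False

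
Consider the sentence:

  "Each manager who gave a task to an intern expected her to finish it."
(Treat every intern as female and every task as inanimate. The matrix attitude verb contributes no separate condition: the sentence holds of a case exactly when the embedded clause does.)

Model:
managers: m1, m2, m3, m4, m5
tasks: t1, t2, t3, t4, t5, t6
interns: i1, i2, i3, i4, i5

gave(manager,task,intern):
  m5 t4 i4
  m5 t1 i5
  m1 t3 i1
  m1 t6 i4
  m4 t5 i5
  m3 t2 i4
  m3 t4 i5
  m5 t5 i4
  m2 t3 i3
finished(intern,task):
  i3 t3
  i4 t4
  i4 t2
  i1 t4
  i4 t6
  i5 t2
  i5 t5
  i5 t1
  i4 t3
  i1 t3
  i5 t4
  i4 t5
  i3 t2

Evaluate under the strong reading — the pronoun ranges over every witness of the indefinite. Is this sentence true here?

"her" takes "an intern" as antecedent and "it" takes "a task"; both are donkey pronouns co-varying with the restrictor.
Strong reading: for every (m,t,i) with gave(m,t,i), finished(i,t).
Restrictor triples: (m1,t3,i1)→finished(i1,t3) ✓  (m1,t6,i4)→finished(i4,t6) ✓  (m2,t3,i3)→finished(i3,t3) ✓  (m3,t2,i4)→finished(i4,t2) ✓  (m3,t4,i5)→finished(i5,t4) ✓  (m4,t5,i5)→finished(i5,t5) ✓  (m5,t1,i5)→finished(i5,t1) ✓  (m5,t4,i4)→finished(i4,t4) ✓  (m5,t5,i4)→finished(i4,t5) ✓
Every restrictor triple satisfies the scope.

True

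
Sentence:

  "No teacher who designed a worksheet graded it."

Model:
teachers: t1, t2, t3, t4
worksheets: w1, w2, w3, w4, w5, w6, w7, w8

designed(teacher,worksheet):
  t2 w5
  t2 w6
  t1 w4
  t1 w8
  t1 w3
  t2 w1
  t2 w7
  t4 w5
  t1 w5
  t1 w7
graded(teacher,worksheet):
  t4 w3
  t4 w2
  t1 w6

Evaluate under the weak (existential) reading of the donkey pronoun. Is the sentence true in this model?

True

"it" takes "a worksheet" as antecedent — a donkey pronoun bound across the clause boundary.
Truth condition: for no (t,w) with designed(t,w) does graded(t,w) hold.
Restrictor pairs — does the scope hold? (t1,w3):fails  (t1,w4):fails  (t1,w5):fails  (t1,w7):fails  (t1,w8):fails  (t2,w1):fails  (t2,w5):fails  (t2,w6):fails  (t2,w7):fails  (t4,w5):fails
Scope holds for no restrictor pair, so the sentence is true.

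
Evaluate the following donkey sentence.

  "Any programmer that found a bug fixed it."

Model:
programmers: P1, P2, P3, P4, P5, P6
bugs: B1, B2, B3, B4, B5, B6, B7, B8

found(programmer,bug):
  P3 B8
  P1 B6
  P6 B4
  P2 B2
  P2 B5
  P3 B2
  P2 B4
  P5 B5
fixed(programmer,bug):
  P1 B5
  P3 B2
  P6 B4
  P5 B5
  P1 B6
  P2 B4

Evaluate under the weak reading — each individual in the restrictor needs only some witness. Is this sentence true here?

True

"it" takes "a bug" as antecedent — a donkey pronoun bound across the clause boundary.
Weak reading: every programmer p with some found-bug has at least one found-bug b such that fixed(p,b).
Per programmer: P1:✓  P2:✓  P3:✓  P5:✓  P6:✓
Every programmer in the restrictor has a witness.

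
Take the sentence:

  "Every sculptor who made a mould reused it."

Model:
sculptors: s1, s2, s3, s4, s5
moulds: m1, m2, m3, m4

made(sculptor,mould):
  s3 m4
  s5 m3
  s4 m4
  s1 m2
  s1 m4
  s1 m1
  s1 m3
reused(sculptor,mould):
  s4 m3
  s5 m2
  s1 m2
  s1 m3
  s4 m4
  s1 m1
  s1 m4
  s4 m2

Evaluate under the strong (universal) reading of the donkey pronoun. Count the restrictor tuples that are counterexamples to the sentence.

2

"it" takes "a mould" as antecedent — a donkey pronoun bound across the clause boundary.
Strong reading: for every (s,m) with made(s,m), reused(s,m).
Restrictor pairs: (s1,m1) ✓  (s1,m2) ✓  (s1,m3) ✓  (s1,m4) ✓  (s3,m4) ✗  (s4,m4) ✓  (s5,m3) ✗
Counterexamples (restrictor pairs failing the scope): 2.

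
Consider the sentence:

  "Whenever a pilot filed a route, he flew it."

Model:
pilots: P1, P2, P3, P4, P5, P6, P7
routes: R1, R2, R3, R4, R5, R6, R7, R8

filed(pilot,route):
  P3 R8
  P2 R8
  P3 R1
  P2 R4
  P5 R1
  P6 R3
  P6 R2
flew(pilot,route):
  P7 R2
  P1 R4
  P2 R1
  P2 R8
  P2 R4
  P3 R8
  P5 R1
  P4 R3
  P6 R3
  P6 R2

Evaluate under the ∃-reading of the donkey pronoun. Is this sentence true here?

True

"it" takes "a route" as antecedent — a donkey pronoun bound across the clause boundary.
Weak reading: every pilot p with some filed-route has at least one filed-route r such that flew(p,r).
Per pilot: P2:✓  P3:✓  P5:✓  P6:✓
Every pilot in the restrictor has a witness.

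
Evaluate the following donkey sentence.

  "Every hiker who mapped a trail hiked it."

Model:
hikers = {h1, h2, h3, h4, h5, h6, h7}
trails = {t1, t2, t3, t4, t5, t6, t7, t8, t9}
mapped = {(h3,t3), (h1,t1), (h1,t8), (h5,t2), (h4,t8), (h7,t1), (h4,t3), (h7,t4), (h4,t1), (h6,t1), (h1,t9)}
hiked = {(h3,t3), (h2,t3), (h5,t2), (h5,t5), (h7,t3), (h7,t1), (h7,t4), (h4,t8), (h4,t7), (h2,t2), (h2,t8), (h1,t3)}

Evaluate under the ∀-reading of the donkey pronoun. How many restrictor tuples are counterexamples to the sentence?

"it" takes "a trail" as antecedent — a donkey pronoun bound across the clause boundary.
Strong reading: for every (h,t) with mapped(h,t), hiked(h,t).
Restrictor pairs: (h1,t1) ✗  (h1,t8) ✗  (h1,t9) ✗  (h3,t3) ✓  (h4,t1) ✗  (h4,t3) ✗  (h4,t8) ✓  (h5,t2) ✓  (h6,t1) ✗  (h7,t1) ✓  (h7,t4) ✓
Counterexamples (restrictor pairs failing the scope): 6.

6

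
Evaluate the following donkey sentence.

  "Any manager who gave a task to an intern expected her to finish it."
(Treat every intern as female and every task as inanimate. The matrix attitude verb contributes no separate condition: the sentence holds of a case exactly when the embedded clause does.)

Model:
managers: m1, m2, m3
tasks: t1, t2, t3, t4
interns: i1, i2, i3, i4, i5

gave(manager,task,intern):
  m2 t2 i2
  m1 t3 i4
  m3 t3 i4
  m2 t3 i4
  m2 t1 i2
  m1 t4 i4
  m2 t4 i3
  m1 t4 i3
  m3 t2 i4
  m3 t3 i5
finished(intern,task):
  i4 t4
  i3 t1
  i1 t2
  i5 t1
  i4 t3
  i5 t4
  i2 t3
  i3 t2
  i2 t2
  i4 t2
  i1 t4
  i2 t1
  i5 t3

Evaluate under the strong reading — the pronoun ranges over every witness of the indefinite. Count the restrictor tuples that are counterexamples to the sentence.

"her" takes "an intern" as antecedent and "it" takes "a task"; both are donkey pronouns co-varying with the restrictor.
Strong reading: for every (m,t,i) with gave(m,t,i), finished(i,t).
Restrictor triples: (m1,t3,i4)→finished(i4,t3) ✓  (m1,t4,i3)→finished(i3,t4) ✗  (m1,t4,i4)→finished(i4,t4) ✓  (m2,t1,i2)→finished(i2,t1) ✓  (m2,t2,i2)→finished(i2,t2) ✓  (m2,t3,i4)→finished(i4,t3) ✓  (m2,t4,i3)→finished(i3,t4) ✗  (m3,t2,i4)→finished(i4,t2) ✓  (m3,t3,i4)→finished(i4,t3) ✓  (m3,t3,i5)→finished(i5,t3) ✓
Counterexamples (restrictor triples failing the scope): 2.

2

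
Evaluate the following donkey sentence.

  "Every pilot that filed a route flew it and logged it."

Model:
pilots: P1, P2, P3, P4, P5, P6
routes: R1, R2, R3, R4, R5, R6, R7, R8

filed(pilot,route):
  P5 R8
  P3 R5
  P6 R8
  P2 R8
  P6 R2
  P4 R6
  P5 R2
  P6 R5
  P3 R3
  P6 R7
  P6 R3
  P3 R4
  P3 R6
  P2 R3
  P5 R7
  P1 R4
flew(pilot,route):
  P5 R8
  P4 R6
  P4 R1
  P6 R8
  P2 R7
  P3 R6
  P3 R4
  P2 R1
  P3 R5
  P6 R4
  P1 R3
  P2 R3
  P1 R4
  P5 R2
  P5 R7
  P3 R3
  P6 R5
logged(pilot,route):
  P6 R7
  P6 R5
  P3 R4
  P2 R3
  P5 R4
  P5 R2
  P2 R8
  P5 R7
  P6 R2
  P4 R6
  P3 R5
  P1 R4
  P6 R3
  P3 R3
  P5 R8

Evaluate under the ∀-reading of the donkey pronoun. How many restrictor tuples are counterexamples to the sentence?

6

"it" takes "a route" as antecedent — a donkey pronoun bound across the clause boundary.
Strong reading: for every (p,r) with filed(p,r), flew(p,r) ∧ logged(p,r).
Restrictor pairs: (P1,R4) ✓  (P2,R3) ✓  (P2,R8) ✗  (P3,R3) ✓  (P3,R4) ✓  (P3,R5) ✓  (P3,R6) ✗  (P4,R6) ✓  (P5,R2) ✓  (P5,R7) ✓  (P5,R8) ✓  (P6,R2) ✗  (P6,R3) ✗  (P6,R5) ✓  (P6,R7) ✗  (P6,R8) ✗
Counterexamples (restrictor pairs failing the scope): 6.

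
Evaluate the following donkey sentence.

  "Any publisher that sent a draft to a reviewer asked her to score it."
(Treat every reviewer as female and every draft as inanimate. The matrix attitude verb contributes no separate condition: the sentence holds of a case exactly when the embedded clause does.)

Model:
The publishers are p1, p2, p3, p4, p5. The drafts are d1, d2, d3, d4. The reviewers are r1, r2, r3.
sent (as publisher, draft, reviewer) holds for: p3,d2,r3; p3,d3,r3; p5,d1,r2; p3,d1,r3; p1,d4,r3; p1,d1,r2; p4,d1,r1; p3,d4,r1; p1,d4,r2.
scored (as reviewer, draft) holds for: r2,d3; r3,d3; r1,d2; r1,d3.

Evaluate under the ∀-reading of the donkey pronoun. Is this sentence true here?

"her" takes "a reviewer" as antecedent and "it" takes "a draft"; both are donkey pronouns co-varying with the restrictor.
Strong reading: for every (p,d,r) with sent(p,d,r), scored(r,d).
Restrictor triples: (p1,d1,r2)→scored(r2,d1) ✗  (p1,d4,r2)→scored(r2,d4) ✗  (p1,d4,r3)→scored(r3,d4) ✗  (p3,d1,r3)→scored(r3,d1) ✗  (p3,d2,r3)→scored(r3,d2) ✗  (p3,d3,r3)→scored(r3,d3) ✓  (p3,d4,r1)→scored(r1,d4) ✗  (p4,d1,r1)→scored(r1,d1) ✗  (p5,d1,r2)→scored(r2,d1) ✗
Counterexample: (p1,d1,r2) — scored(r2,d1) does not hold.

False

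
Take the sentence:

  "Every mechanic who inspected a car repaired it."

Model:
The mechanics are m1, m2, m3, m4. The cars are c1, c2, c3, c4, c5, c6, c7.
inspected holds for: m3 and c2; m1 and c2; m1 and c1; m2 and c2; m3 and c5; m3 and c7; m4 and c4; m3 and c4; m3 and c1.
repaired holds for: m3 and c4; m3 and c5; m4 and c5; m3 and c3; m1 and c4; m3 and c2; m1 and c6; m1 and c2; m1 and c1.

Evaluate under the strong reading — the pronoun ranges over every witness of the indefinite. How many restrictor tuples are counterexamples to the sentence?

4

"it" takes "a car" as antecedent — a donkey pronoun bound across the clause boundary.
Strong reading: for every (m,c) with inspected(m,c), repaired(m,c).
Restrictor pairs: (m1,c1) ✓  (m1,c2) ✓  (m2,c2) ✗  (m3,c1) ✗  (m3,c2) ✓  (m3,c4) ✓  (m3,c5) ✓  (m3,c7) ✗  (m4,c4) ✗
Counterexamples (restrictor pairs failing the scope): 4.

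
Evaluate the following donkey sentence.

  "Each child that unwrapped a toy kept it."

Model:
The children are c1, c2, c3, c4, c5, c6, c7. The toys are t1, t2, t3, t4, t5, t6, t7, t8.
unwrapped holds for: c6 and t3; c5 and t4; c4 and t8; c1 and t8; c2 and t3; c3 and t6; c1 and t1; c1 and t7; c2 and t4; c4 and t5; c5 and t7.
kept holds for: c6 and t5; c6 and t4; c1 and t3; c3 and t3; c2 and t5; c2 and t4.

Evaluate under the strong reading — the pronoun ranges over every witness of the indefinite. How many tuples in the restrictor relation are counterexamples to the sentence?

"it" takes "a toy" as antecedent — a donkey pronoun bound across the clause boundary.
Strong reading: for every (c,t) with unwrapped(c,t), kept(c,t).
Restrictor pairs: (c1,t1) ✗  (c1,t7) ✗  (c1,t8) ✗  (c2,t3) ✗  (c2,t4) ✓  (c3,t6) ✗  (c4,t5) ✗  (c4,t8) ✗  (c5,t4) ✗  (c5,t7) ✗  (c6,t3) ✗
Counterexamples (restrictor pairs failing the scope): 10.

10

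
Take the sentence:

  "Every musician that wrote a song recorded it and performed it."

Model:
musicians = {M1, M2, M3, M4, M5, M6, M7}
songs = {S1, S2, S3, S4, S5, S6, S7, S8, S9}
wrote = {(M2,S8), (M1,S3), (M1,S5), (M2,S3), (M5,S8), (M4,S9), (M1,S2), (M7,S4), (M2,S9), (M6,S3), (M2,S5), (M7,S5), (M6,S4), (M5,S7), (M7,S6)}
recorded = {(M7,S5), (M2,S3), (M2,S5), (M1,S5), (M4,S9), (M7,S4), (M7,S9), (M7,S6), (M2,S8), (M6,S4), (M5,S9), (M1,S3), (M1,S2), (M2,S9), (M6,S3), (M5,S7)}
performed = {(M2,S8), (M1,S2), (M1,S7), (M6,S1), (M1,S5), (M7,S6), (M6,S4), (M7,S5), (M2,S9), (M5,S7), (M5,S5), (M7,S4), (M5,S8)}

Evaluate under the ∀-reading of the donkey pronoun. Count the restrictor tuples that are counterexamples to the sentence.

"it" takes "a song" as antecedent — a donkey pronoun bound across the clause boundary.
Strong reading: for every (m,s) with wrote(m,s), recorded(m,s) ∧ performed(m,s).
Restrictor pairs: (M1,S2) ✓  (M1,S3) ✗  (M1,S5) ✓  (M2,S3) ✗  (M2,S5) ✗  (M2,S8) ✓  (M2,S9) ✓  (M4,S9) ✗  (M5,S7) ✓  (M5,S8) ✗  (M6,S3) ✗  (M6,S4) ✓  (M7,S4) ✓  (M7,S5) ✓  (M7,S6) ✓
Counterexamples (restrictor pairs failing the scope): 6.

6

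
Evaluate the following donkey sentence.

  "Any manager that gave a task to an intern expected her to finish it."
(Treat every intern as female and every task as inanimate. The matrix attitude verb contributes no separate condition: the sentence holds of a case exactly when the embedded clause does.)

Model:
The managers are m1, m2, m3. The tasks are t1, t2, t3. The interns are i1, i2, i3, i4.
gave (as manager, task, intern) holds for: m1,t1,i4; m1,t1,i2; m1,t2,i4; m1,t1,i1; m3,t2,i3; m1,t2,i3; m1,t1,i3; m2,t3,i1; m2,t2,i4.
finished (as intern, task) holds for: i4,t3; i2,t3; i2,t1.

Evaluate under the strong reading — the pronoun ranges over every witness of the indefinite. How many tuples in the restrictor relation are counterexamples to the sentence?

8

"her" takes "an intern" as antecedent and "it" takes "a task"; both are donkey pronouns co-varying with the restrictor.
Strong reading: for every (m,t,i) with gave(m,t,i), finished(i,t).
Restrictor triples: (m1,t1,i1)→finished(i1,t1) ✗  (m1,t1,i2)→finished(i2,t1) ✓  (m1,t1,i3)→finished(i3,t1) ✗  (m1,t1,i4)→finished(i4,t1) ✗  (m1,t2,i3)→finished(i3,t2) ✗  (m1,t2,i4)→finished(i4,t2) ✗  (m2,t2,i4)→finished(i4,t2) ✗  (m2,t3,i1)→finished(i1,t3) ✗  (m3,t2,i3)→finished(i3,t2) ✗
Counterexamples (restrictor triples failing the scope): 8.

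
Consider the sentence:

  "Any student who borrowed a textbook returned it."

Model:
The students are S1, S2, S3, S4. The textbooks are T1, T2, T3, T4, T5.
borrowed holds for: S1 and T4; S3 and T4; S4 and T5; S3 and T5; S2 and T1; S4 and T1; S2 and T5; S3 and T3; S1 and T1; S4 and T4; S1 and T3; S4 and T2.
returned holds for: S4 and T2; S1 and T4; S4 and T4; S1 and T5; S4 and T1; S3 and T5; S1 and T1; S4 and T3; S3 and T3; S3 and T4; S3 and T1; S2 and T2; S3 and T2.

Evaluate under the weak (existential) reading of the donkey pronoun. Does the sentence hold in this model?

"it" takes "a textbook" as antecedent — a donkey pronoun bound across the clause boundary.
Weak reading: every student s with some borrowed-textbook has at least one borrowed-textbook t such that returned(s,t).
Per student: S1:✓  S2:✗  S3:✓  S4:✓
S2 has no witness among its borrowed-textbooks.

False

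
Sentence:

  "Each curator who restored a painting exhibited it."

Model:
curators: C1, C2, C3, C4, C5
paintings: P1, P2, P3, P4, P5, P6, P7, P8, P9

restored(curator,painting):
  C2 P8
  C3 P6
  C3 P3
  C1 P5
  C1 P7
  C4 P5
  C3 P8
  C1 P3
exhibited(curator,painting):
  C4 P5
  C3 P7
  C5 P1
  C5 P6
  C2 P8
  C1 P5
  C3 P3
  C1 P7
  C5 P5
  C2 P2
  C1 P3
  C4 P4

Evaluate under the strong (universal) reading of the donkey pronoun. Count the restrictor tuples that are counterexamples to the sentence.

"it" takes "a painting" as antecedent — a donkey pronoun bound across the clause boundary.
Strong reading: for every (c,p) with restored(c,p), exhibited(c,p).
Restrictor pairs: (C1,P3) ✓  (C1,P5) ✓  (C1,P7) ✓  (C2,P8) ✓  (C3,P3) ✓  (C3,P6) ✗  (C3,P8) ✗  (C4,P5) ✓
Counterexamples (restrictor pairs failing the scope): 2.

2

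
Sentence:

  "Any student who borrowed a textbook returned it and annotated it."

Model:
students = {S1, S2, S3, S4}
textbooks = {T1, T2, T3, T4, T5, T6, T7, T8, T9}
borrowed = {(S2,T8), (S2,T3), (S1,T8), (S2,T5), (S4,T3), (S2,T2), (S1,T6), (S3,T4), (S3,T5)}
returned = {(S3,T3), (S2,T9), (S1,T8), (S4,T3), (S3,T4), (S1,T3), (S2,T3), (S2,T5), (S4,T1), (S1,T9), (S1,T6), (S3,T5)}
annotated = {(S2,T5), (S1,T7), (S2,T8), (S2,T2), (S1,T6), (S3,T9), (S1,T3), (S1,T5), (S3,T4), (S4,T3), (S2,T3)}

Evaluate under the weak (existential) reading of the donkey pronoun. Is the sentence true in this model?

"it" takes "a textbook" as antecedent — a donkey pronoun bound across the clause boundary.
Weak reading: every student s with some borrowed-textbook has at least one borrowed-textbook t such that returned(s,t) ∧ annotated(s,t).
Per student: S1:✓  S2:✓  S3:✓  S4:✓
Every student in the restrictor has a witness.

True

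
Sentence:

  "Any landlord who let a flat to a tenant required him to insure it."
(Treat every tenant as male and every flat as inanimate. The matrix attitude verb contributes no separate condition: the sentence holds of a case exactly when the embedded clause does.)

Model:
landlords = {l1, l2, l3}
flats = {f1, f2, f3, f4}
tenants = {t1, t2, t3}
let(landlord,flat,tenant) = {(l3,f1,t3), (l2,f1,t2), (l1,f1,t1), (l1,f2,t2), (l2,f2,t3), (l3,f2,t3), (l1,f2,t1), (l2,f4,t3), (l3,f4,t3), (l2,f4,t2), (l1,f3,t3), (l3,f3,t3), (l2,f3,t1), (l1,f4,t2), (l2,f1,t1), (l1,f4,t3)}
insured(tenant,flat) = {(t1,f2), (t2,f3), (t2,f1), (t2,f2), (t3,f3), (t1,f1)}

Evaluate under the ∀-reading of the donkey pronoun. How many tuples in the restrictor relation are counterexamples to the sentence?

"him" takes "a tenant" as antecedent and "it" takes "a flat"; both are donkey pronouns co-varying with the restrictor.
Strong reading: for every (l,f,t) with let(l,f,t), insured(t,f).
Restrictor triples: (l1,f1,t1)→insured(t1,f1) ✓  (l1,f2,t1)→insured(t1,f2) ✓  (l1,f2,t2)→insured(t2,f2) ✓  (l1,f3,t3)→insured(t3,f3) ✓  (l1,f4,t2)→insured(t2,f4) ✗  (l1,f4,t3)→insured(t3,f4) ✗  (l2,f1,t1)→insured(t1,f1) ✓  (l2,f1,t2)→insured(t2,f1) ✓  (l2,f2,t3)→insured(t3,f2) ✗  (l2,f3,t1)→insured(t1,f3) ✗  (l2,f4,t2)→insured(t2,f4) ✗  (l2,f4,t3)→insured(t3,f4) ✗  (l3,f1,t3)→insured(t3,f1) ✗  (l3,f2,t3)→insured(t3,f2) ✗  (l3,f3,t3)→insured(t3,f3) ✓  (l3,f4,t3)→insured(t3,f4) ✗
Counterexamples (restrictor triples failing the scope): 9.

9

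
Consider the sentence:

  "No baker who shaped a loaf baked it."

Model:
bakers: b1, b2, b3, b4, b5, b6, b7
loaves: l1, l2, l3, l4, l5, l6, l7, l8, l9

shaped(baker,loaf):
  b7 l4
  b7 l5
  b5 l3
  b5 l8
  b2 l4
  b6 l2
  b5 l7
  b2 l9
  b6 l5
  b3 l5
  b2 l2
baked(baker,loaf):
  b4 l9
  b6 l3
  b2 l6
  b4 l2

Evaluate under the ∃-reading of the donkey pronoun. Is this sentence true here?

"it" takes "a loaf" as antecedent — a donkey pronoun bound across the clause boundary.
Truth condition: for no (b,l) with shaped(b,l) does baked(b,l) hold.
Restrictor pairs — does the scope hold? (b2,l2):fails  (b2,l4):fails  (b2,l9):fails  (b3,l5):fails  (b5,l3):fails  (b5,l7):fails  (b5,l8):fails  (b6,l2):fails  (b6,l5):fails  (b7,l4):fails  (b7,l5):fails
Scope holds for no restrictor pair, so the sentence is true.

True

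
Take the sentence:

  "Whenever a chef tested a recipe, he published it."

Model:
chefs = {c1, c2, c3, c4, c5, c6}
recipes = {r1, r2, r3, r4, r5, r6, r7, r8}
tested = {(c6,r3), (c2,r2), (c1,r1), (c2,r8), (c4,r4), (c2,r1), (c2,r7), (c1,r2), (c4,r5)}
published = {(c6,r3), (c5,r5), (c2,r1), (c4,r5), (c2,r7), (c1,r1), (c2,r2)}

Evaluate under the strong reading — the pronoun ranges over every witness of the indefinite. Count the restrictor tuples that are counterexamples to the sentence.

3

"it" takes "a recipe" as antecedent — a donkey pronoun bound across the clause boundary.
Strong reading: for every (c,r) with tested(c,r), published(c,r).
Restrictor pairs: (c1,r1) ✓  (c1,r2) ✗  (c2,r1) ✓  (c2,r2) ✓  (c2,r7) ✓  (c2,r8) ✗  (c4,r4) ✗  (c4,r5) ✓  (c6,r3) ✓
Counterexamples (restrictor pairs failing the scope): 3.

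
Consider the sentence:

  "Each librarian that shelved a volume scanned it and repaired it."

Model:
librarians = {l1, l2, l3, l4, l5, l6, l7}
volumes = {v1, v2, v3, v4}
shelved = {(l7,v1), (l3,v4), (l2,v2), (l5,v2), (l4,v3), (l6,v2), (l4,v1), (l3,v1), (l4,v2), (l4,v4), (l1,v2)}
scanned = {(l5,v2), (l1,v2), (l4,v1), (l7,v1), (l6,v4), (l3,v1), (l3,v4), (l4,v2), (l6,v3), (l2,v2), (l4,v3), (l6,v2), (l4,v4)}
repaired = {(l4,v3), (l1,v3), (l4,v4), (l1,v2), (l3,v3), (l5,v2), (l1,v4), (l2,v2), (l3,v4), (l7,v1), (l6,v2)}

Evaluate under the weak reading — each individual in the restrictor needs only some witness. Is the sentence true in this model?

True

"it" takes "a volume" as antecedent — a donkey pronoun bound across the clause boundary.
Weak reading: every librarian l with some shelved-volume has at least one shelved-volume v such that scanned(l,v) ∧ repaired(l,v).
Per librarian: l1:✓  l2:✓  l3:✓  l4:✓  l5:✓  l6:✓  l7:✓
Every librarian in the restrictor has a witness.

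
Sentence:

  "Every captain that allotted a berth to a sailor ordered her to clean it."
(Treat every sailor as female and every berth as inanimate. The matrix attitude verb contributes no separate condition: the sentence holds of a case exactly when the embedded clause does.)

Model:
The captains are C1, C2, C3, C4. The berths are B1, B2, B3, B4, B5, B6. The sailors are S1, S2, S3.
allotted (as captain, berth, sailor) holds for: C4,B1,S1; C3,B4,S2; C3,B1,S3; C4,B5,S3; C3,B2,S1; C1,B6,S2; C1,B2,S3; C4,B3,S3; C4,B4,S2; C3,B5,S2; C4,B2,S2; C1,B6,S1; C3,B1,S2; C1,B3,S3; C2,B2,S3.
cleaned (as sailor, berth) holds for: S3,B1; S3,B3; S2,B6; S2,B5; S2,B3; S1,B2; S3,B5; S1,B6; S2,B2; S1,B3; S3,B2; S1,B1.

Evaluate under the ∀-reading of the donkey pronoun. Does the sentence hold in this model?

False

"her" takes "a sailor" as antecedent and "it" takes "a berth"; both are donkey pronouns co-varying with the restrictor.
Strong reading: for every (c,b,s) with allotted(c,b,s), cleaned(s,b).
Restrictor triples: (C1,B2,S3)→cleaned(S3,B2) ✓  (C1,B3,S3)→cleaned(S3,B3) ✓  (C1,B6,S1)→cleaned(S1,B6) ✓  (C1,B6,S2)→cleaned(S2,B6) ✓  (C2,B2,S3)→cleaned(S3,B2) ✓  (C3,B1,S2)→cleaned(S2,B1) ✗  (C3,B1,S3)→cleaned(S3,B1) ✓  (C3,B2,S1)→cleaned(S1,B2) ✓  (C3,B4,S2)→cleaned(S2,B4) ✗  (C3,B5,S2)→cleaned(S2,B5) ✓  (C4,B1,S1)→cleaned(S1,B1) ✓  (C4,B2,S2)→cleaned(S2,B2) ✓  (C4,B3,S3)→cleaned(S3,B3) ✓  (C4,B4,S2)→cleaned(S2,B4) ✗  (C4,B5,S3)→cleaned(S3,B5) ✓
Counterexample: (C3,B1,S2) — cleaned(S2,B1) does not hold.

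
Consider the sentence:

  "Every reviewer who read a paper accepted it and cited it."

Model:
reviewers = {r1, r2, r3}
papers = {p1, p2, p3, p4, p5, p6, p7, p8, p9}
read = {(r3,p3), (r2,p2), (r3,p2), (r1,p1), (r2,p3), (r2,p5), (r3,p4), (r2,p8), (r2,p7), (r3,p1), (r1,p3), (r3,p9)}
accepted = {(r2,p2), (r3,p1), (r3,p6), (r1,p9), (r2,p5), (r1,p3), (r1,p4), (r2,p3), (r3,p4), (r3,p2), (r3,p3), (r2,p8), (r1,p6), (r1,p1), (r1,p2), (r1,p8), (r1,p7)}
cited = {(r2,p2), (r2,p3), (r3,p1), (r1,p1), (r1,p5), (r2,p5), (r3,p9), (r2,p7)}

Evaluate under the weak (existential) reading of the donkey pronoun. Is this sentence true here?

"it" takes "a paper" as antecedent — a donkey pronoun bound across the clause boundary.
Weak reading: every reviewer r with some read-paper has at least one read-paper p such that accepted(r,p) ∧ cited(r,p).
Per reviewer: r1:✓  r2:✓  r3:✓
Every reviewer in the restrictor has a witness.

True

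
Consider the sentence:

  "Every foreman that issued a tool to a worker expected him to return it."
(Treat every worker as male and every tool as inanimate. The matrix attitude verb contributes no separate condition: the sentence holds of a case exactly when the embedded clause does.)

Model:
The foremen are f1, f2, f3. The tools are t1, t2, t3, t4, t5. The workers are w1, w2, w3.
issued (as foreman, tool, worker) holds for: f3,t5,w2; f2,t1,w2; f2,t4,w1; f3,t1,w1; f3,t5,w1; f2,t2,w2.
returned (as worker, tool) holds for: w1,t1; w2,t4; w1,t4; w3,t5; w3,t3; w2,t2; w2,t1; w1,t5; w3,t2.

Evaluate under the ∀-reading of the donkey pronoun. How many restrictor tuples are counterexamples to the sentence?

"him" takes "a worker" as antecedent and "it" takes "a tool"; both are donkey pronouns co-varying with the restrictor.
Strong reading: for every (f,t,w) with issued(f,t,w), returned(w,t).
Restrictor triples: (f2,t1,w2)→returned(w2,t1) ✓  (f2,t2,w2)→returned(w2,t2) ✓  (f2,t4,w1)→returned(w1,t4) ✓  (f3,t1,w1)→returned(w1,t1) ✓  (f3,t5,w1)→returned(w1,t5) ✓  (f3,t5,w2)→returned(w2,t5) ✗
Counterexamples (restrictor triples failing the scope): 1.

1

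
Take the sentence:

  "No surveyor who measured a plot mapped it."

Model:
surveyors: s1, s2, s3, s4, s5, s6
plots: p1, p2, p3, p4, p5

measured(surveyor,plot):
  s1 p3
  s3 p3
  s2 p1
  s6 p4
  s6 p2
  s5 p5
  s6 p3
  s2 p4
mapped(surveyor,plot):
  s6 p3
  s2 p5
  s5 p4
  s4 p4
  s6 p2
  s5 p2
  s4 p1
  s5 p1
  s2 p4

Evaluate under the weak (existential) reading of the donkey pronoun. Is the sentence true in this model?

"it" takes "a plot" as antecedent — a donkey pronoun bound across the clause boundary.
Truth condition: for no (s,p) with measured(s,p) does mapped(s,p) hold.
Restrictor pairs — does the scope hold? (s1,p3):fails  (s2,p1):fails  (s2,p4):holds  (s3,p3):fails  (s5,p5):fails  (s6,p2):holds  (s6,p3):holds  (s6,p4):fails
Scope holds for 3 pair(s), so the sentence is false.

False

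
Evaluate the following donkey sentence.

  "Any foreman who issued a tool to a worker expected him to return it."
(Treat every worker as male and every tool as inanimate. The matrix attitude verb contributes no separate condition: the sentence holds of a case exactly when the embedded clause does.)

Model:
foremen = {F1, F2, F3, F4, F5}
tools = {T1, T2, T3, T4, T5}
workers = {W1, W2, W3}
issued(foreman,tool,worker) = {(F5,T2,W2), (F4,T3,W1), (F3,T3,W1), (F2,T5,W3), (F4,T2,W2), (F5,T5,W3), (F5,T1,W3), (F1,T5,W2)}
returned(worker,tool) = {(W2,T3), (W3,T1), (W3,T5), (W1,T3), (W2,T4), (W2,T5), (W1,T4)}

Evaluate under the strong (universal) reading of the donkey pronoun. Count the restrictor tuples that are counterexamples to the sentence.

"him" takes "a worker" as antecedent and "it" takes "a tool"; both are donkey pronouns co-varying with the restrictor.
Strong reading: for every (f,t,w) with issued(f,t,w), returned(w,t).
Restrictor triples: (F1,T5,W2)→returned(W2,T5) ✓  (F2,T5,W3)→returned(W3,T5) ✓  (F3,T3,W1)→returned(W1,T3) ✓  (F4,T2,W2)→returned(W2,T2) ✗  (F4,T3,W1)→returned(W1,T3) ✓  (F5,T1,W3)→returned(W3,T1) ✓  (F5,T2,W2)→returned(W2,T2) ✗  (F5,T5,W3)→returned(W3,T5) ✓
Counterexamples (restrictor triples failing the scope): 2.

2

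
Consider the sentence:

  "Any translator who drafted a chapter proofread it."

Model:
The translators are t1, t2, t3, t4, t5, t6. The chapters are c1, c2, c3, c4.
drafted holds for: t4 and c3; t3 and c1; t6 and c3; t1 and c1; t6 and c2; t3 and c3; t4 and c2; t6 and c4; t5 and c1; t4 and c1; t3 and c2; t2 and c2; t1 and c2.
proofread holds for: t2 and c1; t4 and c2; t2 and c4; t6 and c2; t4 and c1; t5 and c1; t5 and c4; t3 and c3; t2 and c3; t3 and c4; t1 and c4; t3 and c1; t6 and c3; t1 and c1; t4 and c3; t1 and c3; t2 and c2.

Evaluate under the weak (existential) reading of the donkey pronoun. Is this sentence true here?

"it" takes "a chapter" as antecedent — a donkey pronoun bound across the clause boundary.
Weak reading: every translator t with some drafted-chapter has at least one drafted-chapter c such that proofread(t,c).
Per translator: t1:✓  t2:✓  t3:✓  t4:✓  t5:✓  t6:✓
Every translator in the restrictor has a witness.

True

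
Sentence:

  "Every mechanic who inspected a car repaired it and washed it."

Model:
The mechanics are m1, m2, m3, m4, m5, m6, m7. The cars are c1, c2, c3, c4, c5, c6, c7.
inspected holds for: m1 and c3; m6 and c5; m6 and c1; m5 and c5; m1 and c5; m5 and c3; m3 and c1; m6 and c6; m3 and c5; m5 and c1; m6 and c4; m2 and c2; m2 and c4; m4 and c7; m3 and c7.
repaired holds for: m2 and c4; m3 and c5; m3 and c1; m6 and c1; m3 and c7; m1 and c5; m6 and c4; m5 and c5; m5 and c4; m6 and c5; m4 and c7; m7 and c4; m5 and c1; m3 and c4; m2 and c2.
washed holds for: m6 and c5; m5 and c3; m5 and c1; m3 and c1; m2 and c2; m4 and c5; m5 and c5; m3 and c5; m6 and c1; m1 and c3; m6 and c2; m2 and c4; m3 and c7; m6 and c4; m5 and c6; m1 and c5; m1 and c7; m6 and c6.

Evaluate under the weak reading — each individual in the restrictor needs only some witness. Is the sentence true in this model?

False

"it" takes "a car" as antecedent — a donkey pronoun bound across the clause boundary.
Weak reading: every mechanic m with some inspected-car has at least one inspected-car c such that repaired(m,c) ∧ washed(m,c).
Per mechanic: m1:✓  m2:✓  m3:✓  m4:✗  m5:✓  m6:✓
m4 has no witness among its inspected-cars.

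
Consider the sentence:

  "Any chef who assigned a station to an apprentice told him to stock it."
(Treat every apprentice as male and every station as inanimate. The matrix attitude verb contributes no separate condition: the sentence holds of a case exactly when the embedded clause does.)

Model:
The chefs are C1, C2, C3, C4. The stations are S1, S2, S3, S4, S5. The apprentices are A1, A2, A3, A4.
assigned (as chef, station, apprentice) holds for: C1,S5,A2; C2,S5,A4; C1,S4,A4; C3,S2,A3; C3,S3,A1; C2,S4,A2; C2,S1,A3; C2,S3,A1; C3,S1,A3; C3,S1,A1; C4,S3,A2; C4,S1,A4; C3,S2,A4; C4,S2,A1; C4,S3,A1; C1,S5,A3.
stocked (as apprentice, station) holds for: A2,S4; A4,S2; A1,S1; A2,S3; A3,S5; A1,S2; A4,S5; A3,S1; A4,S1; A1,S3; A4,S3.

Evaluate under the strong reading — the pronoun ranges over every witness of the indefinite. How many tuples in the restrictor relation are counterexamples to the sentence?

"him" takes "an apprentice" as antecedent and "it" takes "a station"; both are donkey pronouns co-varying with the restrictor.
Strong reading: for every (c,s,a) with assigned(c,s,a), stocked(a,s).
Restrictor triples: (C1,S4,A4)→stocked(A4,S4) ✗  (C1,S5,A2)→stocked(A2,S5) ✗  (C1,S5,A3)→stocked(A3,S5) ✓  (C2,S1,A3)→stocked(A3,S1) ✓  (C2,S3,A1)→stocked(A1,S3) ✓  (C2,S4,A2)→stocked(A2,S4) ✓  (C2,S5,A4)→stocked(A4,S5) ✓  (C3,S1,A1)→stocked(A1,S1) ✓  (C3,S1,A3)→stocked(A3,S1) ✓  (C3,S2,A3)→stocked(A3,S2) ✗  (C3,S2,A4)→stocked(A4,S2) ✓  (C3,S3,A1)→stocked(A1,S3) ✓  (C4,S1,A4)→stocked(A4,S1) ✓  (C4,S2,A1)→stocked(A1,S2) ✓  (C4,S3,A1)→stocked(A1,S3) ✓  (C4,S3,A2)→stocked(A2,S3) ✓
Counterexamples (restrictor triples failing the scope): 3.

3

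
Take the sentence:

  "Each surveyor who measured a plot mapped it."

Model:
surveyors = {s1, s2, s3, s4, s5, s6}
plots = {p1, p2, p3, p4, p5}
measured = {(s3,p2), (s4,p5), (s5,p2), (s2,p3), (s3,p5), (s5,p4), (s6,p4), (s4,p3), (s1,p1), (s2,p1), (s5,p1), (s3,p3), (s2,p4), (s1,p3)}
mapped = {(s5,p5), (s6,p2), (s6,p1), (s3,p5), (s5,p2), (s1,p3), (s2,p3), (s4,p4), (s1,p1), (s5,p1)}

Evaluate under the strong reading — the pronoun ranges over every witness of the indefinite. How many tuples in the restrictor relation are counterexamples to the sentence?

"it" takes "a plot" as antecedent — a donkey pronoun bound across the clause boundary.
Strong reading: for every (s,p) with measured(s,p), mapped(s,p).
Restrictor pairs: (s1,p1) ✓  (s1,p3) ✓  (s2,p1) ✗  (s2,p3) ✓  (s2,p4) ✗  (s3,p2) ✗  (s3,p3) ✗  (s3,p5) ✓  (s4,p3) ✗  (s4,p5) ✗  (s5,p1) ✓  (s5,p2) ✓  (s5,p4) ✗  (s6,p4) ✗
Counterexamples (restrictor pairs failing the scope): 8.

8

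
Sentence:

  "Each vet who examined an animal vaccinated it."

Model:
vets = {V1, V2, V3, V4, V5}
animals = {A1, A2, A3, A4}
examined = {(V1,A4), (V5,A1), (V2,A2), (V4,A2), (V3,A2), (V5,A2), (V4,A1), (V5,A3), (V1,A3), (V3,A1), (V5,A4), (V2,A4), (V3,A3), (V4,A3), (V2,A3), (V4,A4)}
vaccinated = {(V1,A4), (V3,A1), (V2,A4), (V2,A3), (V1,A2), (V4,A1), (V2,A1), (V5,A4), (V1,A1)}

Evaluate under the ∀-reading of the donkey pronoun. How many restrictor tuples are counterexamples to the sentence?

10

"it" takes "an animal" as antecedent — a donkey pronoun bound across the clause boundary.
Strong reading: for every (v,a) with examined(v,a), vaccinated(v,a).
Restrictor pairs: (V1,A3) ✗  (V1,A4) ✓  (V2,A2) ✗  (V2,A3) ✓  (V2,A4) ✓  (V3,A1) ✓  (V3,A2) ✗  (V3,A3) ✗  (V4,A1) ✓  (V4,A2) ✗  (V4,A3) ✗  (V4,A4) ✗  (V5,A1) ✗  (V5,A2) ✗  (V5,A3) ✗  (V5,A4) ✓
Counterexamples (restrictor pairs failing the scope): 10.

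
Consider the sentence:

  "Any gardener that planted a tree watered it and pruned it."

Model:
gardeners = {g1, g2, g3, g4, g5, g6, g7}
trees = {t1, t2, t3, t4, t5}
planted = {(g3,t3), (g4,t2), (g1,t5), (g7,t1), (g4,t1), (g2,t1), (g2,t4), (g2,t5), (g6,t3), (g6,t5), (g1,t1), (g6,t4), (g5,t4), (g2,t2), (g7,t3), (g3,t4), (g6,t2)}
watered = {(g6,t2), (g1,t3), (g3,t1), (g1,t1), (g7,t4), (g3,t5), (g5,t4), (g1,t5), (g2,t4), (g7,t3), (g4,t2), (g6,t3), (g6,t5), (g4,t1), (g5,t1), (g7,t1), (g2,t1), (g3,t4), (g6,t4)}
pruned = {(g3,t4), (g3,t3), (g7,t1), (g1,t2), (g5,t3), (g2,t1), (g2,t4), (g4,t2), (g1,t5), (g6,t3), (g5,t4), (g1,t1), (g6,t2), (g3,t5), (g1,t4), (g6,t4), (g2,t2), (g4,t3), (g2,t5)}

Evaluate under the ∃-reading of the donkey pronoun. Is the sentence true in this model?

"it" takes "a tree" as antecedent — a donkey pronoun bound across the clause boundary.
Weak reading: every gardener g with some planted-tree has at least one planted-tree t such that watered(g,t) ∧ pruned(g,t).
Per gardener: g1:✓  g2:✓  g3:✓  g4:✓  g5:✓  g6:✓  g7:✓
Every gardener in the restrictor has a witness.

True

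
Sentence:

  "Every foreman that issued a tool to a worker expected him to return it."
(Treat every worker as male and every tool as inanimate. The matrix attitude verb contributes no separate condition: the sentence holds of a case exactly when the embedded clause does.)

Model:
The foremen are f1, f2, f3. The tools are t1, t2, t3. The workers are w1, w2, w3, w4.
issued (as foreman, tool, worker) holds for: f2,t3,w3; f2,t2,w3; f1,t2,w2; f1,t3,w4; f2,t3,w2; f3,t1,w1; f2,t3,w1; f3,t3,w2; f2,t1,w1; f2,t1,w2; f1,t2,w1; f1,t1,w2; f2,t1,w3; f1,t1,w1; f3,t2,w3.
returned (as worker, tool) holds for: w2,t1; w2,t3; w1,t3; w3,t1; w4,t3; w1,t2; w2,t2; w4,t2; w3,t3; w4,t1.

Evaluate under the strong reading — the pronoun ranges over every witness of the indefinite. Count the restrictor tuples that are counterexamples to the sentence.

"him" takes "a worker" as antecedent and "it" takes "a tool"; both are donkey pronouns co-varying with the restrictor.
Strong reading: for every (f,t,w) with issued(f,t,w), returned(w,t).
Restrictor triples: (f1,t1,w1)→returned(w1,t1) ✗  (f1,t1,w2)→returned(w2,t1) ✓  (f1,t2,w1)→returned(w1,t2) ✓  (f1,t2,w2)→returned(w2,t2) ✓  (f1,t3,w4)→returned(w4,t3) ✓  (f2,t1,w1)→returned(w1,t1) ✗  (f2,t1,w2)→returned(w2,t1) ✓  (f2,t1,w3)→returned(w3,t1) ✓  (f2,t2,w3)→returned(w3,t2) ✗  (f2,t3,w1)→returned(w1,t3) ✓  (f2,t3,w2)→returned(w2,t3) ✓  (f2,t3,w3)→returned(w3,t3) ✓  (f3,t1,w1)→returned(w1,t1) ✗  (f3,t2,w3)→returned(w3,t2) ✗  (f3,t3,w2)→returned(w2,t3) ✓
Counterexamples (restrictor triples failing the scope): 5.

5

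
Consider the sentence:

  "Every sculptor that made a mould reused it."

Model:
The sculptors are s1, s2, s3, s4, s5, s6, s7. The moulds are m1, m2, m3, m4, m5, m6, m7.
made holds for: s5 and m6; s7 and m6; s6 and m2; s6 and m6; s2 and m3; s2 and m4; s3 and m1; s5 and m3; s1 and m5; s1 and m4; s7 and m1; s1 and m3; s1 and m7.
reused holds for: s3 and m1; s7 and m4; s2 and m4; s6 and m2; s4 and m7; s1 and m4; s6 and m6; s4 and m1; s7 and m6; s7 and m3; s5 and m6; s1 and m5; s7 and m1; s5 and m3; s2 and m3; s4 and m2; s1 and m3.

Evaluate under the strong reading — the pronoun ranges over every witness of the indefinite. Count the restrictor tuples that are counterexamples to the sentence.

1

"it" takes "a mould" as antecedent — a donkey pronoun bound across the clause boundary.
Strong reading: for every (s,m) with made(s,m), reused(s,m).
Restrictor pairs: (s1,m3) ✓  (s1,m4) ✓  (s1,m5) ✓  (s1,m7) ✗  (s2,m3) ✓  (s2,m4) ✓  (s3,m1) ✓  (s5,m3) ✓  (s5,m6) ✓  (s6,m2) ✓  (s6,m6) ✓  (s7,m1) ✓  (s7,m6) ✓
Counterexamples (restrictor pairs failing the scope): 1.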